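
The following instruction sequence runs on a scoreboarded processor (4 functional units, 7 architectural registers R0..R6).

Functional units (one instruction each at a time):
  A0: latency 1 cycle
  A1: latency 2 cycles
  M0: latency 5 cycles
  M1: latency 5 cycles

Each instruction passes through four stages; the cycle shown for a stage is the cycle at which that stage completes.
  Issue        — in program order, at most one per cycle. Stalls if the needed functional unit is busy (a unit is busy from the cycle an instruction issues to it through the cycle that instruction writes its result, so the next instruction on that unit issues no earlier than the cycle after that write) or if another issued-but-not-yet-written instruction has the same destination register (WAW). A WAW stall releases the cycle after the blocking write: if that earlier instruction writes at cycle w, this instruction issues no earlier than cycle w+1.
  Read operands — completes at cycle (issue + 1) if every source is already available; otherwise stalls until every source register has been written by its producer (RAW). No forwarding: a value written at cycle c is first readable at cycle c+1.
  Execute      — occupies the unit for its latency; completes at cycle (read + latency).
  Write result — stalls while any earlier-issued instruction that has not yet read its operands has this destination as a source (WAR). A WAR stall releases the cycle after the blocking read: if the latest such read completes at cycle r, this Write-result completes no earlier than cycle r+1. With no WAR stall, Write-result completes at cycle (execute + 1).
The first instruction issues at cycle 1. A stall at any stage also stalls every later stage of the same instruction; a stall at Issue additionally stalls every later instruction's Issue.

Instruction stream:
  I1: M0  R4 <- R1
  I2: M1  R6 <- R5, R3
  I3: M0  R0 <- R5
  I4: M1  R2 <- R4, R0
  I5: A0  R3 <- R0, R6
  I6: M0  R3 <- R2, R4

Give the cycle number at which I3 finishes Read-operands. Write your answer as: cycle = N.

c1: issue I1 (M0)
c2: I1 read-ops, issue I2 (M1)
c3: I2 read-ops
c7: I1 finished on M0
c8: I1→R4, I2 finished on M1
c9: I2→R6, issue I3 (M0)
c10: I3 read-ops, issue I4 (M1)
c11: issue I5 (A0)
c15: I3 finished on M0
c16: I3→R0
c17: I4 read-ops, I5 read-ops
c18: I5 finished on A0
c19: I5→R3
c20: issue I6 (M0)
c22: I4 finished on M1
c23: I4→R2
c24: I6 read-ops
c29: I6 finished on M0
c30: I6→R3

cycle = 10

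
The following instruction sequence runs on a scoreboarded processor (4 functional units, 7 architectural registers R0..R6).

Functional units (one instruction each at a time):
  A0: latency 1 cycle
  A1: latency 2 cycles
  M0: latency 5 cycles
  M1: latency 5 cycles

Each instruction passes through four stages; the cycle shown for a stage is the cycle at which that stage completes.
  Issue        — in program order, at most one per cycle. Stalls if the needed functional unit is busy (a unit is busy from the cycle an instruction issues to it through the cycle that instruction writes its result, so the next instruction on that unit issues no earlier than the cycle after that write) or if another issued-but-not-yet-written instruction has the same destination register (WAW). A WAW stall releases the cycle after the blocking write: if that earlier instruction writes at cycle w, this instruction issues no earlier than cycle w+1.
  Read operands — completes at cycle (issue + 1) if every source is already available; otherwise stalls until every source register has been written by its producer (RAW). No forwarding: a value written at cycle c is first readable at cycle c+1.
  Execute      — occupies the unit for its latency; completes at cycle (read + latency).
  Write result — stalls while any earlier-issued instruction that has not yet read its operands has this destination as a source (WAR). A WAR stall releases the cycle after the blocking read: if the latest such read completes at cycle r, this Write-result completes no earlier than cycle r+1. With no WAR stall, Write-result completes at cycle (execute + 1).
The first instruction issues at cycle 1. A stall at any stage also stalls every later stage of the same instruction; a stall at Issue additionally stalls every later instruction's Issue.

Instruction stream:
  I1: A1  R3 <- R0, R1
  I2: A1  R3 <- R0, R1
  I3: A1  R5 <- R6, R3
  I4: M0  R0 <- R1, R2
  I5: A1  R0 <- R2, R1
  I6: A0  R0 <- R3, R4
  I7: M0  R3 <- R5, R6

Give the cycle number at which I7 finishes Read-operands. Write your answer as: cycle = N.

[I1] 1/2/4/5
[I2] 6/7/9/10  (struct: A1 busy until I1 writes@5)
[I3] 11/12/14/15  (struct: A1 busy until I2 writes@10)
[I4] 12/13/18/19
[I5] 20/21/23/24  (WAW R0: wait I4 write@19)
[I6] 25/26/27/28  (WAW R0: wait I5 write@24)
[I7] 26/27/32/33

cycle = 27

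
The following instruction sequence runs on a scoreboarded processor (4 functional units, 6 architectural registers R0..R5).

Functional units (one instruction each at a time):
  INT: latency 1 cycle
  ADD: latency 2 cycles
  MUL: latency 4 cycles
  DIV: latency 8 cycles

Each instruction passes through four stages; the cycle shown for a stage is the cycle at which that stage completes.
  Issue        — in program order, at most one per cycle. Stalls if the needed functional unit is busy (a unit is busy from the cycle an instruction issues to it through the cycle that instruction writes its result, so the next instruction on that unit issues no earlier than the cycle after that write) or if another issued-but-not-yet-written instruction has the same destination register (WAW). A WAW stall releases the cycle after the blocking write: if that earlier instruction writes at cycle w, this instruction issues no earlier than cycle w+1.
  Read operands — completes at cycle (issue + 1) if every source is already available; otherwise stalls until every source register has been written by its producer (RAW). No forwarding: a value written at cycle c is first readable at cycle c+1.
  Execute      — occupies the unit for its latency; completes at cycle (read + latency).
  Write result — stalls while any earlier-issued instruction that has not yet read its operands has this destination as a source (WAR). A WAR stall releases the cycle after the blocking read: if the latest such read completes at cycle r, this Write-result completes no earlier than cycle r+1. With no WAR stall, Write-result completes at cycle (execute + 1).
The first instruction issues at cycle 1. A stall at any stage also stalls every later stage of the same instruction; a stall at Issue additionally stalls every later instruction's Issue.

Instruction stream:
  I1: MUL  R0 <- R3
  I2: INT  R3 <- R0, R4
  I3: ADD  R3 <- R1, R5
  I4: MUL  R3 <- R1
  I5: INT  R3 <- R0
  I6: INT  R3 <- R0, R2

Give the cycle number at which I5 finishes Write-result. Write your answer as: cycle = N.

c1: issue I1 (MUL)
c2: I1 read-ops | issue I2 (INT)
c6: I1 finished on MUL
c7: I1→R0
c8: I2 read-ops
c9: I2 finished on INT
c10: I2→R3
c11: issue I3 (ADD)
c12: I3 read-ops
c14: I3 finished on ADD
c15: I3→R3
c16: issue I4 (MUL)
c17: I4 read-ops
c21: I4 finished on MUL
c22: I4→R3
c23: issue I5 (INT)
c24: I5 read-ops
c25: I5 finished on INT
c26: I5→R3
c27: issue I6 (INT)
c28: I6 read-ops
c29: I6 finished on INT
c30: I6→R3

cycle = 26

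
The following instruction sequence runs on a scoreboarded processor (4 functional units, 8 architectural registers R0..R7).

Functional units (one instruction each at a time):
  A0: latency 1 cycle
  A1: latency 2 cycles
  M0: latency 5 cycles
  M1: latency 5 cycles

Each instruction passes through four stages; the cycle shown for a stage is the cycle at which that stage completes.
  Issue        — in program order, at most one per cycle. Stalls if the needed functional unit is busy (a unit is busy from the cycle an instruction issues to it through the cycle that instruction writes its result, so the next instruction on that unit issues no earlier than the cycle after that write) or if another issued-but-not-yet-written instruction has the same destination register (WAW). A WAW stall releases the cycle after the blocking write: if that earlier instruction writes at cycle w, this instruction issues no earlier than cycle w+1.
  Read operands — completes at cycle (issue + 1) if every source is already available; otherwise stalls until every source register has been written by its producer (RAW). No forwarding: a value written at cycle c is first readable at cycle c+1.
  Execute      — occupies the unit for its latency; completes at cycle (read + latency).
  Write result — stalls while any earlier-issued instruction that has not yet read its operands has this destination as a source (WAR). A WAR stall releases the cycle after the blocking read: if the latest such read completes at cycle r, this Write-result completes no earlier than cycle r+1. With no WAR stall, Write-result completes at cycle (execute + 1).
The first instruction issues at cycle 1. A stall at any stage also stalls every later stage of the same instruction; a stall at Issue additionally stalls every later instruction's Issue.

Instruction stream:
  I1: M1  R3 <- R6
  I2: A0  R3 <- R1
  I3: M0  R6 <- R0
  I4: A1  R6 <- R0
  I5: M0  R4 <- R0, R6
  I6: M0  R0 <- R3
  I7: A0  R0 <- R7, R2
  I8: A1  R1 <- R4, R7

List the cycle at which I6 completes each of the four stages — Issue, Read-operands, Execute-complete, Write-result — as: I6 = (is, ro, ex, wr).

  I1 | 1 | 2 | 7 | 8
  I2 | 9 | 10 | 11 | 12   WAW R3: wait I1 write@8
  I3 | 10 | 11 | 16 | 17
  I4 | 18 | 19 | 21 | 22   WAW R6: wait I3 write@17
  I5 | 19 | 23 | 28 | 29   RAW R6: wait I4 write@22
  I6 | 30 | 31 | 36 | 37   struct: M0 busy until I5 writes@29
  I7 | 38 | 39 | 40 | 41   WAW R0: wait I6 write@37
  I8 | 39 | 40 | 42 | 43

I6 = (30, 31, 36, 37)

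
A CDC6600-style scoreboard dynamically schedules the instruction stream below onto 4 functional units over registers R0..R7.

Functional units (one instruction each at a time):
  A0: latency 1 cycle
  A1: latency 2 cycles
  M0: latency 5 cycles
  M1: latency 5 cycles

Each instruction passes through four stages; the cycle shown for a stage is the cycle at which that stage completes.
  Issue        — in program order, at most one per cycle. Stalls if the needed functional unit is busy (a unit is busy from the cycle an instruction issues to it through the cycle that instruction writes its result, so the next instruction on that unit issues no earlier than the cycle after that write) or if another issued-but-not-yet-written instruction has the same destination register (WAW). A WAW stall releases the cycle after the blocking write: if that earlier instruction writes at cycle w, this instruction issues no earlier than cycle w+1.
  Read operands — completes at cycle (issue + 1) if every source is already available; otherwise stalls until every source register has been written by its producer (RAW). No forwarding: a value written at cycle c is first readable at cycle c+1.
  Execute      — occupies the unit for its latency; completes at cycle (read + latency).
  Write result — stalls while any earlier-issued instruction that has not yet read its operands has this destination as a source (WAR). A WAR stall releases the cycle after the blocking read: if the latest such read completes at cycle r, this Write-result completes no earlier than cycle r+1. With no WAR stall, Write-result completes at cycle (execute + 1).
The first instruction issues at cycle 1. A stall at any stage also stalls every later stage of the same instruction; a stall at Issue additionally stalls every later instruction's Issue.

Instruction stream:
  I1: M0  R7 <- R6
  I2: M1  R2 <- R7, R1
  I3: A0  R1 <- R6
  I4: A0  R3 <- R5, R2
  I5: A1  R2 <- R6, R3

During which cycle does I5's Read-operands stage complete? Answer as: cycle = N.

I1 -> (1, 2, 7, 8)
I2 -> (2, 9, 14, 15)  // RAW R7: wait I1 write@8
I3 -> (3, 4, 5, 10)  // WAR R1: wait I2 read@9
I4 -> (11, 16, 17, 18)  // struct: A0 busy until I3 writes@10, RAW R2: wait I2 write@15
I5 -> (16, 19, 21, 22)  // WAW R2: wait I2 write@15, RAW R3: wait I4 write@18

cycle = 19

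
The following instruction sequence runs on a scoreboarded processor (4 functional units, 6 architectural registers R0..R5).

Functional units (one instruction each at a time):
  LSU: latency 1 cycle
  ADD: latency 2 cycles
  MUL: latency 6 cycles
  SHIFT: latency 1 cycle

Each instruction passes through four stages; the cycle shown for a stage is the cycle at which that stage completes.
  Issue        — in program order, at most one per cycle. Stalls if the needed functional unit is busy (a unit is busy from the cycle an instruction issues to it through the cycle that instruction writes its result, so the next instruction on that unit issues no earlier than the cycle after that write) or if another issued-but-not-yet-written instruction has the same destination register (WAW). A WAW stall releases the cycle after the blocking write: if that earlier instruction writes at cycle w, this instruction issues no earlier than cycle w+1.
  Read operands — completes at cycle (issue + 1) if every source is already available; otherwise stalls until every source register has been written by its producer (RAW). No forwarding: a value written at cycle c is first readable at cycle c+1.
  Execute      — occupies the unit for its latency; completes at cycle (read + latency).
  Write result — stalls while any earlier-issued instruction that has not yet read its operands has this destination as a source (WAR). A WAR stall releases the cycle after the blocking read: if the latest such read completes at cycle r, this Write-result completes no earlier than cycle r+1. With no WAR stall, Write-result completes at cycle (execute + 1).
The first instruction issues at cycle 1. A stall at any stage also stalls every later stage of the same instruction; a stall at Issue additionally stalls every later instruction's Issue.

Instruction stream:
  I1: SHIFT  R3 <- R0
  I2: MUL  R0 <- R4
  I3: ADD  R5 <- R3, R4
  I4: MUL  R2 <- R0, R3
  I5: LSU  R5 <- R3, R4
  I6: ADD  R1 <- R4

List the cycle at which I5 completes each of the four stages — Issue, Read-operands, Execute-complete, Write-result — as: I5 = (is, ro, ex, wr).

I1 -> (1, 2, 3, 4)
I2 -> (2, 3, 9, 10)
I3 -> (3, 5, 7, 8)  // RAW R3: wait I1 write@4
I4 -> (11, 12, 18, 19)  // struct: MUL busy until I2 writes@10
I5 -> (12, 13, 14, 15)
I6 -> (13, 14, 16, 17)

I5 = (12, 13, 14, 15)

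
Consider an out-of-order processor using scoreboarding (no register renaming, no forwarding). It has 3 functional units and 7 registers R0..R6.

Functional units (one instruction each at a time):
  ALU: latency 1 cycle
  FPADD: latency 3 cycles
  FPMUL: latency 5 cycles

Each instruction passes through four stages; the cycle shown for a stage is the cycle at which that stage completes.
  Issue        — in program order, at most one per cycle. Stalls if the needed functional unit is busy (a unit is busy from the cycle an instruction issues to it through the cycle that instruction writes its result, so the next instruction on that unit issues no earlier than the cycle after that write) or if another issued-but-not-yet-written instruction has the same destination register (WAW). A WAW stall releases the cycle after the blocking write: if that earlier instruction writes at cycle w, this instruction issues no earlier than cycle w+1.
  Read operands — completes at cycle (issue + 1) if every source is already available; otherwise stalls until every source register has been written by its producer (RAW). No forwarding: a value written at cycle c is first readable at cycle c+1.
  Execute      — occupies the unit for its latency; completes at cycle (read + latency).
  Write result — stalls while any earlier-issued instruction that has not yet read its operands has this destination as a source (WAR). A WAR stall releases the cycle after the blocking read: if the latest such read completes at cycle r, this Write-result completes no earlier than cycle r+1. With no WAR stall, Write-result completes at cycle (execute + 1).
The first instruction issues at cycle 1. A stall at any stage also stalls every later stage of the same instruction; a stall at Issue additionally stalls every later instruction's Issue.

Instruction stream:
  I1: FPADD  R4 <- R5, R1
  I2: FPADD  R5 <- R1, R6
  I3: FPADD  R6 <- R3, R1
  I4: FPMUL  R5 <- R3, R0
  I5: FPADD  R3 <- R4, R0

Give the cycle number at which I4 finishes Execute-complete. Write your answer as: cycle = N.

cycle = 20

cycle 1: issue I1 (FPADD)
cycle 2: I1 read-ops
cycle 5: I1 finished on FPADD
cycle 6: I1→R4
cycle 7: issue I2 (FPADD)
cycle 8: I2 read-ops
cycle 11: I2 finished on FPADD
cycle 12: I2→R5
cycle 13: issue I3 (FPADD)
cycle 14: I3 read-ops; issue I4 (FPMUL)
cycle 15: I4 read-ops
cycle 17: I3 finished on FPADD
cycle 18: I3→R6
cycle 19: issue I5 (FPADD)
cycle 20: I4 finished on FPMUL; I5 read-ops
cycle 21: I4→R5
cycle 23: I5 finished on FPADD
cycle 24: I5→R3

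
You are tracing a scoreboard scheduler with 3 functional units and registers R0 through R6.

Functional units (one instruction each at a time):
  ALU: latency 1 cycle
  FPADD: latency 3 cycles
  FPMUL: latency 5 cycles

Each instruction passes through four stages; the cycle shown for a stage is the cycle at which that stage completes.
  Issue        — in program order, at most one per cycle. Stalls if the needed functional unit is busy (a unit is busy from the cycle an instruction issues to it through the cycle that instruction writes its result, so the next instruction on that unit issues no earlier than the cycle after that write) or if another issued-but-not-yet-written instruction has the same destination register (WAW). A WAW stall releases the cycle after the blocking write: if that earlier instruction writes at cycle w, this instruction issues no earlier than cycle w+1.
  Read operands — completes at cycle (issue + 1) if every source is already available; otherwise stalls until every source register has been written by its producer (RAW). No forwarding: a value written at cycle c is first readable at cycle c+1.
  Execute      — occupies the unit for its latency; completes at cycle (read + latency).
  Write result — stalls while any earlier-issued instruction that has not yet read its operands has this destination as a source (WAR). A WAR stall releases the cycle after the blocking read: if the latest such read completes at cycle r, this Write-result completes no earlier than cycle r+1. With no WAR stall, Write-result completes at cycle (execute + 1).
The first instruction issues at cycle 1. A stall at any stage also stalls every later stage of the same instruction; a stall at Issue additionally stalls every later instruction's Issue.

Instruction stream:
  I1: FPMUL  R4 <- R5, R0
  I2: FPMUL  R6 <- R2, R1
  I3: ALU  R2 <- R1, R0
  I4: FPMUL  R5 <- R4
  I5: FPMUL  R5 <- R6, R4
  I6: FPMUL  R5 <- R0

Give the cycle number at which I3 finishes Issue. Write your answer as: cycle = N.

1) issue 1, read 2, done 7, write 8
2) issue 9, read 10, done 15, write 16  <struct: FPMUL busy until I1 writes@8>
3) issue 10, read 11, done 12, write 13
4) issue 17, read 18, done 23, write 24  <struct: FPMUL busy until I2 writes@16>
5) issue 25, read 26, done 31, write 32  <struct: FPMUL busy until I4 writes@24>
6) issue 33, read 34, done 39, write 40  <struct: FPMUL busy until I5 writes@32>

cycle = 10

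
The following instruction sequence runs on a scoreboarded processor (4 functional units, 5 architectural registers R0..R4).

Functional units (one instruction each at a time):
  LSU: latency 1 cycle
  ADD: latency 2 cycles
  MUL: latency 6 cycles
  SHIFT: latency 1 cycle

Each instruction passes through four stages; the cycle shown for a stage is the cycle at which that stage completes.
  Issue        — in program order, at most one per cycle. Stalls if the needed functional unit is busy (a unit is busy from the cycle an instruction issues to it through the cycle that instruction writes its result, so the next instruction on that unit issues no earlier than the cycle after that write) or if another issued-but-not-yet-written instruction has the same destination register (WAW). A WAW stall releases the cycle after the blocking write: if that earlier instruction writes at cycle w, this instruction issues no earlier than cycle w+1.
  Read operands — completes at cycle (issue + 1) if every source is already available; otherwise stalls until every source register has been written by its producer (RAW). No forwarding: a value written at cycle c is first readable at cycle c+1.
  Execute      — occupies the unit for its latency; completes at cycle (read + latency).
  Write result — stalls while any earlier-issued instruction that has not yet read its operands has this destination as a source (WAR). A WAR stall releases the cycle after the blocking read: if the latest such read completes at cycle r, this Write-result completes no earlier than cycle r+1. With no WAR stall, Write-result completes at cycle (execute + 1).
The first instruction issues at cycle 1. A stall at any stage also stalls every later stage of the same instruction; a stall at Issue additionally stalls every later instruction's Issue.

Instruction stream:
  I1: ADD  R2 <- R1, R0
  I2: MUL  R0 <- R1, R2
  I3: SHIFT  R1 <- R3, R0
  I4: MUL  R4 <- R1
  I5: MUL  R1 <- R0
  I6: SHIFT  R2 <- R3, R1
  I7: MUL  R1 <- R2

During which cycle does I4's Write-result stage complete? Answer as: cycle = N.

  I1 | 1 | 2 | 4 | 5
  I2 | 2 | 6 | 12 | 13   RAW R2: wait I1 write@5
  I3 | 3 | 14 | 15 | 16   RAW R0: wait I2 write@13
  I4 | 14 | 17 | 23 | 24   struct: MUL busy until I2 writes@13 · RAW R1: wait I3 write@16
  I5 | 25 | 26 | 32 | 33   struct: MUL busy until I4 writes@24
  I6 | 26 | 34 | 35 | 36   RAW R1: wait I5 write@33
  I7 | 34 | 37 | 43 | 44   struct: MUL busy until I5 writes@33 · RAW R2: wait I6 write@36

cycle = 24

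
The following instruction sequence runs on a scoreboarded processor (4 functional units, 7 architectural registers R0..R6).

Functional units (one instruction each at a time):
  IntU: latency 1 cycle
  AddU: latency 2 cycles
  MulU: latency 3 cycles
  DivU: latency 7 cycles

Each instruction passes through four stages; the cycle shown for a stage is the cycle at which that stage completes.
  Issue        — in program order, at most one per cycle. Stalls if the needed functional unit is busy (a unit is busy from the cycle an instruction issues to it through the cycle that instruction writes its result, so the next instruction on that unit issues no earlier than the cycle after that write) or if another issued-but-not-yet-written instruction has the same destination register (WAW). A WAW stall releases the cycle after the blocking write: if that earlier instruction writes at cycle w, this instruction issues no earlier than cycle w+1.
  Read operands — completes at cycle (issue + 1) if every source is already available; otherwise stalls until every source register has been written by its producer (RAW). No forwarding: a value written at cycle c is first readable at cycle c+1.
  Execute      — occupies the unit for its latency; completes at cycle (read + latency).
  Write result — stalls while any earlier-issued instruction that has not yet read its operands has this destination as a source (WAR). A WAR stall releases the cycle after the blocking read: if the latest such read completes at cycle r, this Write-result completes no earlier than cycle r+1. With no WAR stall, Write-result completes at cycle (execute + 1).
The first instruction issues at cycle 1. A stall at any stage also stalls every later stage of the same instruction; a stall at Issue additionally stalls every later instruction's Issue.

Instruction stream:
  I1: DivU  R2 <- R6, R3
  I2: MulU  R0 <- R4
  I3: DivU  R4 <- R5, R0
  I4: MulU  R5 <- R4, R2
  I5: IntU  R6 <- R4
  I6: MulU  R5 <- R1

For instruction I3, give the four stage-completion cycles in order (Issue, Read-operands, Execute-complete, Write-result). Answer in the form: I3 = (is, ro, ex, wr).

I3 = (11, 12, 19, 20)

[1] I1→DivU
[2] I1 RO · I2→MulU
[3] I2 RO
[6] I2 EX
[7] I2 WR R0
[9] I1 EX
[10] I1 WR R2
[11] I3→DivU
[12] I3 RO · I4→MulU
[13] I5→IntU
[19] I3 EX
[20] I3 WR R4
[21] I4 RO · I5 RO
[22] I5 EX
[23] I5 WR R6
[24] I4 EX
[25] I4 WR R5
[26] I6→MulU
[27] I6 RO
[30] I6 EX
[31] I6 WR R5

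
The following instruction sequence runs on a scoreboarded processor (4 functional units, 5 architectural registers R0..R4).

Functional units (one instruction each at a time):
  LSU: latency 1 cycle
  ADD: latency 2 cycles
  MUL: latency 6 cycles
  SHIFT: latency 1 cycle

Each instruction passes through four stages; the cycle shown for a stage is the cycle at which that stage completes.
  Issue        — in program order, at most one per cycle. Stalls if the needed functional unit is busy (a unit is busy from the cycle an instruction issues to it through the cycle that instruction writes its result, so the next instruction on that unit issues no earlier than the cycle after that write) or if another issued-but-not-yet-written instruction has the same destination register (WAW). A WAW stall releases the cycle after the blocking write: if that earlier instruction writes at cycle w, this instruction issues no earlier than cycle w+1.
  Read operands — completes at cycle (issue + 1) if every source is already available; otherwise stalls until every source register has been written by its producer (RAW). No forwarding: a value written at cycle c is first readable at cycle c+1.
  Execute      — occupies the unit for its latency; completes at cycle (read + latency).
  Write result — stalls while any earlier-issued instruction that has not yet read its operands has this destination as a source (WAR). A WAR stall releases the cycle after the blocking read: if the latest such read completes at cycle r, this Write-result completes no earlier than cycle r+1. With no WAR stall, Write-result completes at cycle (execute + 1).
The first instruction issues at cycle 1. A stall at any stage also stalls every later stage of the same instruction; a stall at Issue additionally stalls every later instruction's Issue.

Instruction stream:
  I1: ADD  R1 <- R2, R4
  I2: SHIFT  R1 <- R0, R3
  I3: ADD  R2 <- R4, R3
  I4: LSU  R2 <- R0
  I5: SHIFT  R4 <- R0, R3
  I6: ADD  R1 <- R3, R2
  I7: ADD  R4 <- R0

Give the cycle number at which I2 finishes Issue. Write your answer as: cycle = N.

cycle = 6

[1] I1→ADD
[2] I1 RO
[4] I1 EX
[5] I1 WR R1
[6] I2→SHIFT
[7] I2 RO; I3→ADD
[8] I2 EX; I3 RO
[9] I2 WR R1
[10] I3 EX
[11] I3 WR R2
[12] I4→LSU
[13] I4 RO; I5→SHIFT
[14] I4 EX; I5 RO; I6→ADD
[15] I4 WR R2; I5 EX
[16] I5 WR R4; I6 RO
[18] I6 EX
[19] I6 WR R1
[20] I7→ADD
[21] I7 RO
[23] I7 EX
[24] I7 WR R4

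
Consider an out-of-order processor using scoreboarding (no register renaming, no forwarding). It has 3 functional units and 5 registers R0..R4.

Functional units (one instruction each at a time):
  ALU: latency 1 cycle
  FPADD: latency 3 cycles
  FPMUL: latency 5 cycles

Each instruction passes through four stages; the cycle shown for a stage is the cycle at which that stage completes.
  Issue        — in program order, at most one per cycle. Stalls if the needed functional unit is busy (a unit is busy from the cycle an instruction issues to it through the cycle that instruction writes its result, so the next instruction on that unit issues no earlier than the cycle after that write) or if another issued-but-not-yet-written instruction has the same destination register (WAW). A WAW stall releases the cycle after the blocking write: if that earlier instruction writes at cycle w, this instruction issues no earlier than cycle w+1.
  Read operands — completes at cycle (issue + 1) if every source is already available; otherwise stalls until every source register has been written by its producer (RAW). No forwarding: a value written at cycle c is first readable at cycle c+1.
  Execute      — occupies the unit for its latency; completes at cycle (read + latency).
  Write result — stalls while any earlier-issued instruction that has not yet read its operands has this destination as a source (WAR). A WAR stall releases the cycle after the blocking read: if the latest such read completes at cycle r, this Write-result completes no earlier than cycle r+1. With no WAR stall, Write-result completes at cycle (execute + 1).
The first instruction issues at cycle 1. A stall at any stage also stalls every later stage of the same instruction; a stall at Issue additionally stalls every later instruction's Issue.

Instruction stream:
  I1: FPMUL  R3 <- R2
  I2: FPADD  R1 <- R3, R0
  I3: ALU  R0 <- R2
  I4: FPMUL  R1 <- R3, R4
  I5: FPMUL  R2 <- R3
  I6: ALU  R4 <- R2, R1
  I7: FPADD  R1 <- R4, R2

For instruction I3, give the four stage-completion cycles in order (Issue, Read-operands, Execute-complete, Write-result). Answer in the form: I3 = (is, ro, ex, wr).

I3 = (3, 4, 5, 10)

1) issue 1, read 2, done 7, write 8
2) issue 2, read 9, done 12, write 13  <RAW R3: wait I1 write@8>
3) issue 3, read 4, done 5, write 10  <WAR R0: wait I2 read@9>
4) issue 14, read 15, done 20, write 21  <WAW R1: wait I2 write@13>
5) issue 22, read 23, done 28, write 29  <struct: FPMUL busy until I4 writes@21>
6) issue 23, read 30, done 31, write 32  <RAW R2: wait I5 write@29>
7) issue 24, read 33, done 36, write 37  <RAW R4: wait I6 write@32>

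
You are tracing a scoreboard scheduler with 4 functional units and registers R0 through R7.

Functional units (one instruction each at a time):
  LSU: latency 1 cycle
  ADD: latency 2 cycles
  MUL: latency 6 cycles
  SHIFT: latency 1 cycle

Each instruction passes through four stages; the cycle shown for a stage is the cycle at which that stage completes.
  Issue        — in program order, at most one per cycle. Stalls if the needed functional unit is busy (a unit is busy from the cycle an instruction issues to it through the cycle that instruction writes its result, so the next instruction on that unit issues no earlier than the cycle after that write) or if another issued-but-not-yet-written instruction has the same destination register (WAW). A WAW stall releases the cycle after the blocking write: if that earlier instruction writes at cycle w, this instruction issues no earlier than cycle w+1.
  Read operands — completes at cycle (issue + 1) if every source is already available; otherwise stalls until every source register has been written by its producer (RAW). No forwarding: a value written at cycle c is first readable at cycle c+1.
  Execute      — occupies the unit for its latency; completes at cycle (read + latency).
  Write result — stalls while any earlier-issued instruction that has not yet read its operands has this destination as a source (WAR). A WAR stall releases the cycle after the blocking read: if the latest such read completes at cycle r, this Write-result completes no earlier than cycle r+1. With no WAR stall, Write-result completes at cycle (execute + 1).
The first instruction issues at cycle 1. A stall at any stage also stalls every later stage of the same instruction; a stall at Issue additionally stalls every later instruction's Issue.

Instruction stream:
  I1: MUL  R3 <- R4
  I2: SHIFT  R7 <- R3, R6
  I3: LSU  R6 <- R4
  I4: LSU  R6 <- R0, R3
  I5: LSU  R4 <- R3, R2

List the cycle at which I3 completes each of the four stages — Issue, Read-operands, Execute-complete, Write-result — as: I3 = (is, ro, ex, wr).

cycle 1: I1→MUL
cycle 2: I1 RO · I2→SHIFT
cycle 3: I3→LSU
cycle 4: I3 RO
cycle 5: I3 EX
cycle 8: I1 EX
cycle 9: I1 WR R3
cycle 10: I2 RO
cycle 11: I2 EX · I3 WR R6
cycle 12: I2 WR R7 · I4→LSU
cycle 13: I4 RO
cycle 14: I4 EX
cycle 15: I4 WR R6
cycle 16: I5→LSU
cycle 17: I5 RO
cycle 18: I5 EX
cycle 19: I5 WR R4

I3 = (3, 4, 5, 11)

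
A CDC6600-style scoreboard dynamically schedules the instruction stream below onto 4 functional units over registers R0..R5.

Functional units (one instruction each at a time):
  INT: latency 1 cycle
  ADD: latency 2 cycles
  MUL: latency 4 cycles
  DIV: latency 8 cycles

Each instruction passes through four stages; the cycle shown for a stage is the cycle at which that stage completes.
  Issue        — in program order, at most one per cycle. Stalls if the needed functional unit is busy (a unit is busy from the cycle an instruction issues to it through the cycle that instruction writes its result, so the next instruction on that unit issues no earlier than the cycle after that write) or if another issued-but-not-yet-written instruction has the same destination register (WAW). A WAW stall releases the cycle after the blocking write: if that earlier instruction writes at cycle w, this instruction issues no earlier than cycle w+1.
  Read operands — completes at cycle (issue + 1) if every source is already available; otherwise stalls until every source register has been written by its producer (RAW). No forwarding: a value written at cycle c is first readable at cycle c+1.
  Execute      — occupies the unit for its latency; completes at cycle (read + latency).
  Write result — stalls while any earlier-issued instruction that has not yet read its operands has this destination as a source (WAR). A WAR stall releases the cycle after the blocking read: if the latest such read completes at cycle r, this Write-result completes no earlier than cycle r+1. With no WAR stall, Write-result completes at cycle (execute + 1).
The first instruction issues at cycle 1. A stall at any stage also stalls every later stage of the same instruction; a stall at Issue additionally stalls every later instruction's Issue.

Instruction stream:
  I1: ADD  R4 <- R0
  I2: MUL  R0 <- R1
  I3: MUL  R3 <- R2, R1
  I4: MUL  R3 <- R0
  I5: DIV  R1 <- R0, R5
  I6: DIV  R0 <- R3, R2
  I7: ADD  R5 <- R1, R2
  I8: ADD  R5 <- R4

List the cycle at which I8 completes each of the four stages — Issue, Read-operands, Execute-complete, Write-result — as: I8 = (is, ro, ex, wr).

I8 = (34, 35, 37, 38)

t=1  I1→ADD
t=2  I1 RO · I2→MUL
t=3  I2 RO
t=4  I1 EX
t=5  I1 WR R4
t=7  I2 EX
t=8  I2 WR R0
t=9  I3→MUL
t=10  I3 RO
t=14  I3 EX
t=15  I3 WR R3
t=16  I4→MUL
t=17  I4 RO · I5→DIV
t=18  I5 RO
t=21  I4 EX
t=22  I4 WR R3
t=26  I5 EX
t=27  I5 WR R1
t=28  I6→DIV
t=29  I6 RO · I7→ADD
t=30  I7 RO
t=32  I7 EX
t=33  I7 WR R5
t=34  I8→ADD
t=35  I8 RO
t=37  I6 EX · I8 EX
t=38  I6 WR R0 · I8 WR R5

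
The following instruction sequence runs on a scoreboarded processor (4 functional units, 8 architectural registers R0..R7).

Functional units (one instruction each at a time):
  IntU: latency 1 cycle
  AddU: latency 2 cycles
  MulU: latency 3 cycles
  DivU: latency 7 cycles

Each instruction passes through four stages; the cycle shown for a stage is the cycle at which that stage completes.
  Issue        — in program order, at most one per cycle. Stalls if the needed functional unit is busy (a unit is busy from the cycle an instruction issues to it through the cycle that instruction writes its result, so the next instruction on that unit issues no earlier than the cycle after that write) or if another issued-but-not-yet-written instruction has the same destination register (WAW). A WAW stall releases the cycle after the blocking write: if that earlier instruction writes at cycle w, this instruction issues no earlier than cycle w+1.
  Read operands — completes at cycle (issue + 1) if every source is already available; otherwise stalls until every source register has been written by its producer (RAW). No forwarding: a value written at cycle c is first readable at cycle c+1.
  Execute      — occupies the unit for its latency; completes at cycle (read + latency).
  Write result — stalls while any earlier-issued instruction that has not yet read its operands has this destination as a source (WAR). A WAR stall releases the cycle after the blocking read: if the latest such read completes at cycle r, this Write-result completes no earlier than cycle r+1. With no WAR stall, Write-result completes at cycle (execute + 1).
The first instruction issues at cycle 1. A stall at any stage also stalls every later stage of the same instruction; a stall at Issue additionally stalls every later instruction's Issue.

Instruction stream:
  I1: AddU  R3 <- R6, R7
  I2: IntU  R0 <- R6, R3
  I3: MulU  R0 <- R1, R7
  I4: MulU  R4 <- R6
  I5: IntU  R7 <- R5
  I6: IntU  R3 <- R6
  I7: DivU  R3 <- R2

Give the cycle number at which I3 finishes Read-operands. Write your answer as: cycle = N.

  I1 | 1 | 2 | 4 | 5
  I2 | 2 | 6 | 7 | 8   RAW R3: wait I1 write@5
  I3 | 9 | 10 | 13 | 14   WAW R0: wait I2 write@8
  I4 | 15 | 16 | 19 | 20   struct: MulU busy until I3 writes@14
  I5 | 16 | 17 | 18 | 19
  I6 | 20 | 21 | 22 | 23   struct: IntU busy until I5 writes@19
  I7 | 24 | 25 | 32 | 33   WAW R3: wait I6 write@23

cycle = 10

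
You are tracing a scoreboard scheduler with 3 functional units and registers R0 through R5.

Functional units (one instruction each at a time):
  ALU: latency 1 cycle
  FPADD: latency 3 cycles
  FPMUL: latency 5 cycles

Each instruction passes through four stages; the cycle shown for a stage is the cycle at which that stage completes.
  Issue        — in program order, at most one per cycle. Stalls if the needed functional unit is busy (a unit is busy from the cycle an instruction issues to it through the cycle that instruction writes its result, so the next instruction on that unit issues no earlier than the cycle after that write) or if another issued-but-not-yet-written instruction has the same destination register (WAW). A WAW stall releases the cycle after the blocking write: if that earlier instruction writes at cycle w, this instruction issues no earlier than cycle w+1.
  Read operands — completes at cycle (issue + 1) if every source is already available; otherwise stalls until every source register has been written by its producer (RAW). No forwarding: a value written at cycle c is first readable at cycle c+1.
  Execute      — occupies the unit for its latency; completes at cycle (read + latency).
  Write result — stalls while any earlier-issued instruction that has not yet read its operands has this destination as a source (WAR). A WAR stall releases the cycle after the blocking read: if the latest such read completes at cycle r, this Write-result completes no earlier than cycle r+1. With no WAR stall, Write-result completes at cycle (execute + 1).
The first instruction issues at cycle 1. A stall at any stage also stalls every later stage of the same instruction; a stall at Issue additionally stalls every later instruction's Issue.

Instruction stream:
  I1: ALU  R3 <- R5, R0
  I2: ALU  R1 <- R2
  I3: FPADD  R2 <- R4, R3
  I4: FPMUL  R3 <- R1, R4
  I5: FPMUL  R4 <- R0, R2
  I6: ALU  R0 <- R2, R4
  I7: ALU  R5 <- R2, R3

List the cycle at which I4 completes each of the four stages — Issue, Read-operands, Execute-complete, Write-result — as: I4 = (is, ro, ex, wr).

I4 = (7, 9, 14, 15)

cycle 1: issue I1 (ALU)
cycle 2: I1 read-ops
cycle 3: I1 finished on ALU
cycle 4: I1→R3
cycle 5: issue I2 (ALU)
cycle 6: I2 read-ops; issue I3 (FPADD)
cycle 7: I2 finished on ALU; I3 read-ops; issue I4 (FPMUL)
cycle 8: I2→R1
cycle 9: I4 read-ops
cycle 10: I3 finished on FPADD
cycle 11: I3→R2
cycle 14: I4 finished on FPMUL
cycle 15: I4→R3
cycle 16: issue I5 (FPMUL)
cycle 17: I5 read-ops; issue I6 (ALU)
cycle 22: I5 finished on FPMUL
cycle 23: I5→R4
cycle 24: I6 read-ops
cycle 25: I6 finished on ALU
cycle 26: I6→R0
cycle 27: issue I7 (ALU)
cycle 28: I7 read-ops
cycle 29: I7 finished on ALU
cycle 30: I7→R5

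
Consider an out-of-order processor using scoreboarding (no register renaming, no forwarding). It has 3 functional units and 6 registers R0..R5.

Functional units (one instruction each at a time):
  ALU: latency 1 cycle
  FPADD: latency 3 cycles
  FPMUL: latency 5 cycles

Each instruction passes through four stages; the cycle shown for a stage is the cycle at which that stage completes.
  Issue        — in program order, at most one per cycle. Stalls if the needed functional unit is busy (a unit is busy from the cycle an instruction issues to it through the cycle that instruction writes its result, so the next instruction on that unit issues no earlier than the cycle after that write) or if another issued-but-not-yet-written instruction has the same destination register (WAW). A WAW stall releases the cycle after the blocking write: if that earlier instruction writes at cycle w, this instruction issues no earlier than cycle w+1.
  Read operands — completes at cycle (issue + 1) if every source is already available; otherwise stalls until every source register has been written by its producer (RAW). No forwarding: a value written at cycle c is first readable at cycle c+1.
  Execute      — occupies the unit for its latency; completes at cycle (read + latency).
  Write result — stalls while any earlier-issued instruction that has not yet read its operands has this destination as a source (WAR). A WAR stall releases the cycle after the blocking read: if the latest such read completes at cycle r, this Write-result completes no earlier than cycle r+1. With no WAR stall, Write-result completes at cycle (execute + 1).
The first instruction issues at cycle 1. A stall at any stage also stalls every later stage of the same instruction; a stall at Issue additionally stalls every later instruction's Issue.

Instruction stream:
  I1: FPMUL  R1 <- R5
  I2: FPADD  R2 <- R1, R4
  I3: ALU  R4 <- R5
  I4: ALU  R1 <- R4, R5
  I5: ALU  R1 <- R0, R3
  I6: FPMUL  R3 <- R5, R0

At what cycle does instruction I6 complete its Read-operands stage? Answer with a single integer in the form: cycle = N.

cycle = 17

  I1 | 1 | 2 | 7 | 8
  I2 | 2 | 9 | 12 | 13   RAW R1: wait I1 write@8
  I3 | 3 | 4 | 5 | 10   WAR R4: wait I2 read@9
  I4 | 11 | 12 | 13 | 14   struct: ALU busy until I3 writes@10
  I5 | 15 | 16 | 17 | 18   struct: ALU busy until I4 writes@14
  I6 | 16 | 17 | 22 | 23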